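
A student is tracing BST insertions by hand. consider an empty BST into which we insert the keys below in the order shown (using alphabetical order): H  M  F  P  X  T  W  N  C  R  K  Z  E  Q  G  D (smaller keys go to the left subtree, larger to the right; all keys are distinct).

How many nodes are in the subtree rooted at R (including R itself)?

2

Insert H: tree is empty, so H becomes the root.
Insert M: M > H → go right. Place as right child of H.
Insert F: F < H → go left. Place as left child of H.
Insert P: P > H → go right; P > M → go right. Place as right child of M.
Insert X: X > H → go right; X > M → go right; X > P → go right. Place as right child of P.
Insert T: T > H → go right; T > M → go right; T > P → go right; T < X → go left. Place as left child of X.
Insert W: W > H → go right; W > M → go right; W > P → go right; W < X → go left; W > T → go right. Place as right child of T.
Insert N: N > H → go right; N > M → go right; N < P → go left. Place as left child of P.
Insert C: C < H → go left; C < F → go left. Place as left child of F.
Insert R: R > H → go right; R > M → go right; R > P → go right; R < X → go left; R < T → go left. Place as left child of T.
Insert K: K > H → go right; K < M → go left. Place as left child of M.
Insert Z: Z > H → go right; Z > M → go right; Z > P → go right; Z > X → go right. Place as right child of X.
Insert E: E < H → go left; E < F → go left; E > C → go right. Place as right child of C.
Insert Q: Q > H → go right; Q > M → go right; Q > P → go right; Q < X → go left; Q < T → go left; Q < R → go left. Place as left child of R.
Insert G: G < H → go left; G > F → go right. Place as right child of F.
Insert D: D < H → go left; D < F → go left; D > C → go right; D < E → go left. Place as left child of E.

Subtree rooted at R contains: R, Q — 2 nodes.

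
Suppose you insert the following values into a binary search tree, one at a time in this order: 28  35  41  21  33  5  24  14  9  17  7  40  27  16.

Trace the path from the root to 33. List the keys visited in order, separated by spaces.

Resulting structure (node: left, right):
  28: L=21, R=35
  35: L=33, R=41
  41: L=40, R=–
  21: L=5, R=24
  33: L=–, R=–
  5: L=–, R=14
  24: L=–, R=27
  14: L=9, R=17
  9: L=7, R=–
  17: L=16, R=–
  7: L=–, R=–
  40: L=–, R=–
  27: L=–, R=–
  16: L=–, R=–

28 35 33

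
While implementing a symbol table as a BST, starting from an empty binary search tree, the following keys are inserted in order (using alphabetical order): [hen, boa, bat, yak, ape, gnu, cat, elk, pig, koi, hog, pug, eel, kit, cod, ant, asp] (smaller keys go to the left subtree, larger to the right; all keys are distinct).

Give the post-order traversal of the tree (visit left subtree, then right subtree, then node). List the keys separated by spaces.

ant asp ape bat cod eel elk cat gnu boa kit hog koi pug pig yak hen

Insert hen: tree is empty, so hen becomes the root.
Insert boa: boa < hen → go left. Place as left child of hen.
Insert bat: bat < hen → go left; bat < boa → go left. Place as left child of boa.
Insert yak: yak > hen → go right. Place as right child of hen.
Insert ape: ape < hen → go left; ape < boa → go left; ape < bat → go left. Place as left child of bat.
Insert gnu: gnu < hen → go left; gnu > boa → go right. Place as right child of boa.
Insert cat: cat < hen → go left; cat > boa → go right; cat < gnu → go left. Place as left child of gnu.
Insert elk: elk < hen → go left; elk > boa → go right; elk < gnu → go left; elk > cat → go right. Place as right child of cat.
Insert pig: pig > hen → go right; pig < yak → go left. Place as left child of yak.
Insert koi: koi > hen → go right; koi < yak → go left; koi < pig → go left. Place as left child of pig.
Insert hog: hog > hen → go right; hog < yak → go left; hog < pig → go left; hog < koi → go left. Place as left child of koi.
Insert pug: pug > hen → go right; pug < yak → go left; pug > pig → go right. Place as right child of pig.
Insert eel: eel < hen → go left; eel > boa → go right; eel < gnu → go left; eel > cat → go right; eel < elk → go left. Place as left child of elk.
Insert kit: kit > hen → go right; kit < yak → go left; kit < pig → go left; kit < koi → go left; kit > hog → go right. Place as right child of hog.
Insert cod: cod < hen → go left; cod > boa → go right; cod < gnu → go left; cod > cat → go right; cod < elk → go left; cod < eel → go left. Place as left child of eel.
Insert ant: ant < hen → go left; ant < boa → go left; ant < bat → go left; ant < ape → go left. Place as left child of ape.
Insert asp: asp < hen → go left; asp < boa → go left; asp < bat → go left; asp > ape → go right. Place as right child of ape.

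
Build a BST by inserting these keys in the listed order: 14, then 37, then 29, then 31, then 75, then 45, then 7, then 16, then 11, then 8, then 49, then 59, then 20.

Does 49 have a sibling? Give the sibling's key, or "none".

14: root
37: right child of 14 (depth 1)
29: left child of 37 (depth 2)
31: right child of 29 (depth 3)
75: right child of 37 (depth 2)
45: left child of 75 (depth 3)
7: left child of 14 (depth 1)
16: left child of 29 (depth 3)
11: right child of 7 (depth 2)
8: left child of 11 (depth 3)
49: right child of 45 (depth 4)
59: right child of 49 (depth 5)
20: right child of 16 (depth 4)

49's parent is 45, which has only one child.

none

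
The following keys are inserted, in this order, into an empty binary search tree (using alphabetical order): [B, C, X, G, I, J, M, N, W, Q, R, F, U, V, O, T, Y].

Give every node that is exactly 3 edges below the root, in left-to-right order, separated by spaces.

Insert B: tree is empty, so B becomes the root.
Insert C: C > B → go right. Place as right child of B.
Insert X: X > B → go right; X > C → go right. Place as right child of C.
Insert G: G > B → go right; G > C → go right; G < X → go left. Place as left child of X.
Insert I: I > B → go right; I > C → go right; I < X → go left; I > G → go right. Place as right child of G.
Insert J: J > B → go right; J > C → go right; J < X → go left; J > G → go right; J > I → go right. Place as right child of I.
Insert M: M > B → go right; M > C → go right; M < X → go left; M > G → go right; M > I → go right; M > J → go right. Place as right child of J.
Insert N: N > B → go right; N > C → go right; N < X → go left; N > G → go right; N > I → go right; N > J → go right; N > M → go right. Place as right child of M.
Insert W: W > B → go right; W > C → go right; W < X → go left; W > G → go right; W > I → go right; W > J → go right; W > M → go right; W > N → go right. Place as right child of N.
Insert Q: Q > B → go right; Q > C → go right; Q < X → go left; Q > G → go right; Q > I → go right; Q > J → go right; Q > M → go right; Q > N → go right; Q < W → go left. Place as left child of W.
Insert R: R > B → go right; R > C → go right; R < X → go left; R > G → go right; R > I → go right; R > J → go right; R > M → go right; R > N → go right; R < W → go left; R > Q → go right. Place as right child of Q.
Insert F: F > B → go right; F > C → go right; F < X → go left; F < G → go left. Place as left child of G.
Insert U: U > B → go right; U > C → go right; U < X → go left; U > G → go right; U > I → go right; U > J → go right; U > M → go right; U > N → go right; U < W → go left; U > Q → go right; U > R → go right. Place as right child of R.
Insert V: V > B → go right; V > C → go right; V < X → go left; V > G → go right; V > I → go right; V > J → go right; V > M → go right; V > N → go right; V < W → go left; V > Q → go right; V > R → go right; V > U → go right. Place as right child of U.
Insert O: O > B → go right; O > C → go right; O < X → go left; O > G → go right; O > I → go right; O > J → go right; O > M → go right; O > N → go right; O < W → go left; O < Q → go left. Place as left child of Q.
Insert T: T > B → go right; T > C → go right; T < X → go left; T > G → go right; T > I → go right; T > J → go right; T > M → go right; T > N → go right; T < W → go left; T > Q → go right; T > R → go right; T < U → go left. Place as left child of U.
Insert Y: Y > B → go right; Y > C → go right; Y > X → go right. Place as right child of X.

G Y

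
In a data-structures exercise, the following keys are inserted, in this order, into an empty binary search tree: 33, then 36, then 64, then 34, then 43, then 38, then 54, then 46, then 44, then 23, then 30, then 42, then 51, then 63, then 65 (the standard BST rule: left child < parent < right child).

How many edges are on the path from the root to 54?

4

33: root
36: right child of 33 (depth 1)
64: right child of 36 (depth 2)
34: left child of 36 (depth 2)
43: left child of 64 (depth 3)
38: left child of 43 (depth 4)
54: right child of 43 (depth 4)
46: left child of 54 (depth 5)
44: left child of 46 (depth 6)
23: left child of 33 (depth 1)
30: right child of 23 (depth 2)
42: right child of 38 (depth 5)
51: right child of 46 (depth 6)
63: right child of 54 (depth 5)
65: right child of 64 (depth 3)

Path to 54: 33 → 36 → 64 → 43 → 54, which is 4 edges.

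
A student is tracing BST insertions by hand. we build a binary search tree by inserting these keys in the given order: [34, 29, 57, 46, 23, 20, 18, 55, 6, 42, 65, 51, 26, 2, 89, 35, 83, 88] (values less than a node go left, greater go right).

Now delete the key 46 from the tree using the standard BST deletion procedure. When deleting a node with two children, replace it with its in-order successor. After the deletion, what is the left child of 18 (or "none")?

6

Resulting structure (node: left, right):
  34: L=29, R=57
  29: L=23, R=–
  57: L=46, R=65
  46: L=42, R=55
  23: L=20, R=26
  20: L=18, R=–
  18: L=6, R=–
  55: L=51, R=–
  6: L=2, R=–
  42: L=35, R=–
  65: L=–, R=89
  51: L=–, R=–
  26: L=–, R=–
  2: L=–, R=–
  89: L=83, R=–
  35: L=–, R=–
  83: L=–, R=88
  88: L=–, R=–

Delete 46 (two children — replace with in-order successor).
After deletion, 18's left child: 6.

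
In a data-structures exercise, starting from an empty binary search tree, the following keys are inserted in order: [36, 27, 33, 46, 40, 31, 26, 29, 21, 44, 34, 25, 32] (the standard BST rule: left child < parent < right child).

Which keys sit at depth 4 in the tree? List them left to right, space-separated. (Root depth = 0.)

36: root
27: left child of 36 (depth 1)
33: right child of 27 (depth 2)
46: right child of 36 (depth 1)
40: left child of 46 (depth 2)
31: left child of 33 (depth 3)
26: left child of 27 (depth 2)
29: left child of 31 (depth 4)
21: left child of 26 (depth 3)
44: right child of 40 (depth 3)
34: right child of 33 (depth 3)
25: right child of 21 (depth 4)
32: right child of 31 (depth 4)

25 29 32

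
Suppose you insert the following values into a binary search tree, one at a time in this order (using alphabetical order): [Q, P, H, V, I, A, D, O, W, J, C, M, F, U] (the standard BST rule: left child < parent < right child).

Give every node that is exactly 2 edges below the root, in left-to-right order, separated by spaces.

Q: root
P: left child of Q (depth 1)
H: left child of P (depth 2)
V: right child of Q (depth 1)
I: right child of H (depth 3)
A: left child of H (depth 3)
D: right child of A (depth 4)
O: right child of I (depth 4)
W: right child of V (depth 2)
J: left child of O (depth 5)
C: left child of D (depth 5)
M: right child of J (depth 6)
F: right child of D (depth 5)
U: left child of V (depth 2)

H U W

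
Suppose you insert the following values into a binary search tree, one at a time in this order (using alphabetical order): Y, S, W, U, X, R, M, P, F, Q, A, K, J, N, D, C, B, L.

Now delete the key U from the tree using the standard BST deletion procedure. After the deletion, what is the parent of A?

Y: root
S: left child of Y (depth 1)
W: right child of S (depth 2)
U: left child of W (depth 3)
X: right child of W (depth 3)
R: left child of S (depth 2)
M: left child of R (depth 3)
P: right child of M (depth 4)
F: left child of M (depth 4)
Q: right child of P (depth 5)
A: left child of F (depth 5)
K: right child of F (depth 5)
J: left child of K (depth 6)
N: left child of P (depth 5)
D: right child of A (depth 6)
C: left child of D (depth 7)
B: left child of C (depth 8)
L: right child of K (depth 6)

Delete U (at most one child — splice it out).
After deletion, A's parent is F.

F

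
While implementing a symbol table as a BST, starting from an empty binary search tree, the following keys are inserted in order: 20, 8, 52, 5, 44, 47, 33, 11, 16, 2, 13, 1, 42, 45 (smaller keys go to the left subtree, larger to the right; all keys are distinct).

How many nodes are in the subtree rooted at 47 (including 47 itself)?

2

Insert 20: tree is empty, so 20 becomes the root.
Insert 8: 8 < 20 → go left. Place as left child of 20.
Insert 52: 52 > 20 → go right. Place as right child of 20.
Insert 5: 5 < 20 → go left; 5 < 8 → go left. Place as left child of 8.
Insert 44: 44 > 20 → go right; 44 < 52 → go left. Place as left child of 52.
Insert 47: 47 > 20 → go right; 47 < 52 → go left; 47 > 44 → go right. Place as right child of 44.
Insert 33: 33 > 20 → go right; 33 < 52 → go left; 33 < 44 → go left. Place as left child of 44.
Insert 11: 11 < 20 → go left; 11 > 8 → go right. Place as right child of 8.
Insert 16: 16 < 20 → go left; 16 > 8 → go right; 16 > 11 → go right. Place as right child of 11.
Insert 2: 2 < 20 → go left; 2 < 8 → go left; 2 < 5 → go left. Place as left child of 5.
Insert 13: 13 < 20 → go left; 13 > 8 → go right; 13 > 11 → go right; 13 < 16 → go left. Place as left child of 16.
Insert 1: 1 < 20 → go left; 1 < 8 → go left; 1 < 5 → go left; 1 < 2 → go left. Place as left child of 2.
Insert 42: 42 > 20 → go right; 42 < 52 → go left; 42 < 44 → go left; 42 > 33 → go right. Place as right child of 33.
Insert 45: 45 > 20 → go right; 45 < 52 → go left; 45 > 44 → go right; 45 < 47 → go left. Place as left child of 47.

Subtree rooted at 47 contains: 47, 45 — 2 nodes.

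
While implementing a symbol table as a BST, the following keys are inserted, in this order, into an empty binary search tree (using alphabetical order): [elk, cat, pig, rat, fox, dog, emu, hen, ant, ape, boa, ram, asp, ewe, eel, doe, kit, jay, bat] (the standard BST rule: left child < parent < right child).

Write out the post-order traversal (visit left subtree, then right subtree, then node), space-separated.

Insert elk: tree is empty, so elk becomes the root.
Insert cat: cat < elk → go left. Place as left child of elk.
Insert pig: pig > elk → go right. Place as right child of elk.
Insert rat: rat > elk → go right; rat > pig → go right. Place as right child of pig.
Insert fox: fox > elk → go right; fox < pig → go left. Place as left child of pig.
Insert dog: dog < elk → go left; dog > cat → go right. Place as right child of cat.
Insert emu: emu > elk → go right; emu < pig → go left; emu < fox → go left. Place as left child of fox.
Insert hen: hen > elk → go right; hen < pig → go left; hen > fox → go right. Place as right child of fox.
Insert ant: ant < elk → go left; ant < cat → go left. Place as left child of cat.
Insert ape: ape < elk → go left; ape < cat → go left; ape > ant → go right. Place as right child of ant.
Insert boa: boa < elk → go left; boa < cat → go left; boa > ant → go right; boa > ape → go right. Place as right child of ape.
Insert ram: ram > elk → go right; ram > pig → go right; ram < rat → go left. Place as left child of rat.
Insert asp: asp < elk → go left; asp < cat → go left; asp > ant → go right; asp > ape → go right; asp < boa → go left. Place as left child of boa.
Insert ewe: ewe > elk → go right; ewe < pig → go left; ewe < fox → go left; ewe > emu → go right. Place as right child of emu.
Insert eel: eel < elk → go left; eel > cat → go right; eel > dog → go right. Place as right child of dog.
Insert doe: doe < elk → go left; doe > cat → go right; doe < dog → go left. Place as left child of dog.
Insert kit: kit > elk → go right; kit < pig → go left; kit > fox → go right; kit > hen → go right. Place as right child of hen.
Insert jay: jay > elk → go right; jay < pig → go left; jay > fox → go right; jay > hen → go right; jay < kit → go left. Place as left child of kit.
Insert bat: bat < elk → go left; bat < cat → go left; bat > ant → go right; bat > ape → go right; bat < boa → go left; bat > asp → go right. Place as right child of asp.

bat asp boa ape ant doe eel dog cat ewe emu jay kit hen fox ram rat pig elk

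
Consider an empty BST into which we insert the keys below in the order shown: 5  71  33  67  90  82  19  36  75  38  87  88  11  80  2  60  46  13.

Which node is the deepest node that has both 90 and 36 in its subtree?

71

Insert 5: tree is empty, so 5 becomes the root.
Insert 71: 71 > 5 → go right. Place as right child of 5.
Insert 33: 33 > 5 → go right; 33 < 71 → go left. Place as left child of 71.
Insert 67: 67 > 5 → go right; 67 < 71 → go left; 67 > 33 → go right. Place as right child of 33.
Insert 90: 90 > 5 → go right; 90 > 71 → go right. Place as right child of 71.
Insert 82: 82 > 5 → go right; 82 > 71 → go right; 82 < 90 → go left. Place as left child of 90.
Insert 19: 19 > 5 → go right; 19 < 71 → go left; 19 < 33 → go left. Place as left child of 33.
Insert 36: 36 > 5 → go right; 36 < 71 → go left; 36 > 33 → go right; 36 < 67 → go left. Place as left child of 67.
Insert 75: 75 > 5 → go right; 75 > 71 → go right; 75 < 90 → go left; 75 < 82 → go left. Place as left child of 82.
Insert 38: 38 > 5 → go right; 38 < 71 → go left; 38 > 33 → go right; 38 < 67 → go left; 38 > 36 → go right. Place as right child of 36.
Insert 87: 87 > 5 → go right; 87 > 71 → go right; 87 < 90 → go left; 87 > 82 → go right. Place as right child of 82.
Insert 88: 88 > 5 → go right; 88 > 71 → go right; 88 < 90 → go left; 88 > 82 → go right; 88 > 87 → go right. Place as right child of 87.
Insert 11: 11 > 5 → go right; 11 < 71 → go left; 11 < 33 → go left; 11 < 19 → go left. Place as left child of 19.
Insert 80: 80 > 5 → go right; 80 > 71 → go right; 80 < 90 → go left; 80 < 82 → go left; 80 > 75 → go right. Place as right child of 75.
Insert 2: 2 < 5 → go left. Place as left child of 5.
Insert 60: 60 > 5 → go right; 60 < 71 → go left; 60 > 33 → go right; 60 < 67 → go left; 60 > 36 → go right; 60 > 38 → go right. Place as right child of 38.
Insert 46: 46 > 5 → go right; 46 < 71 → go left; 46 > 33 → go right; 46 < 67 → go left; 46 > 36 → go right; 46 > 38 → go right; 46 < 60 → go left. Place as left child of 60.
Insert 13: 13 > 5 → go right; 13 < 71 → go left; 13 < 33 → go left; 13 < 19 → go left; 13 > 11 → go right. Place as right child of 11.

Path to 90: 5 → 71 → 90
Path to 36: 5 → 71 → 33 → 67 → 36
The paths share a prefix ending at 71, then split left and right.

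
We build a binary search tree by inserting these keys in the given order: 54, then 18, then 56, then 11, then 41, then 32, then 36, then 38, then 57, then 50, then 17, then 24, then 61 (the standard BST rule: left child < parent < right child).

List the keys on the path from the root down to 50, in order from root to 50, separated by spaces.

Insert 54: tree is empty, so 54 becomes the root.
Insert 18: 18 < 54 → go left. Place as left child of 54.
Insert 56: 56 > 54 → go right. Place as right child of 54.
Insert 11: 11 < 54 → go left; 11 < 18 → go left. Place as left child of 18.
Insert 41: 41 < 54 → go left; 41 > 18 → go right. Place as right child of 18.
Insert 32: 32 < 54 → go left; 32 > 18 → go right; 32 < 41 → go left. Place as left child of 41.
Insert 36: 36 < 54 → go left; 36 > 18 → go right; 36 < 41 → go left; 36 > 32 → go right. Place as right child of 32.
Insert 38: 38 < 54 → go left; 38 > 18 → go right; 38 < 41 → go left; 38 > 32 → go right; 38 > 36 → go right. Place as right child of 36.
Insert 57: 57 > 54 → go right; 57 > 56 → go right. Place as right child of 56.
Insert 50: 50 < 54 → go left; 50 > 18 → go right; 50 > 41 → go right. Place as right child of 41.
Insert 17: 17 < 54 → go left; 17 < 18 → go left; 17 > 11 → go right. Place as right child of 11.
Insert 24: 24 < 54 → go left; 24 > 18 → go right; 24 < 41 → go left; 24 < 32 → go left. Place as left child of 32.
Insert 61: 61 > 54 → go right; 61 > 56 → go right; 61 > 57 → go right. Place as right child of 57.

54 18 41 50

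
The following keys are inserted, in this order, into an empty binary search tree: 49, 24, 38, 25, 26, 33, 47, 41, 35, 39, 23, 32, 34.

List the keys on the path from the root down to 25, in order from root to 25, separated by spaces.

49 24 38 25

Insert 49: tree is empty, so 49 becomes the root.
Insert 24: 24 < 49 → go left. Place as left child of 49.
Insert 38: 38 < 49 → go left; 38 > 24 → go right. Place as right child of 24.
Insert 25: 25 < 49 → go left; 25 > 24 → go right; 25 < 38 → go left. Place as left child of 38.
Insert 26: 26 < 49 → go left; 26 > 24 → go right; 26 < 38 → go left; 26 > 25 → go right. Place as right child of 25.
Insert 33: 33 < 49 → go left; 33 > 24 → go right; 33 < 38 → go left; 33 > 25 → go right; 33 > 26 → go right. Place as right child of 26.
Insert 47: 47 < 49 → go left; 47 > 24 → go right; 47 > 38 → go right. Place as right child of 38.
Insert 41: 41 < 49 → go left; 41 > 24 → go right; 41 > 38 → go right; 41 < 47 → go left. Place as left child of 47.
Insert 35: 35 < 49 → go left; 35 > 24 → go right; 35 < 38 → go left; 35 > 25 → go right; 35 > 26 → go right; 35 > 33 → go right. Place as right child of 33.
Insert 39: 39 < 49 → go left; 39 > 24 → go right; 39 > 38 → go right; 39 < 47 → go left; 39 < 41 → go left. Place as left child of 41.
Insert 23: 23 < 49 → go left; 23 < 24 → go left. Place as left child of 24.
Insert 32: 32 < 49 → go left; 32 > 24 → go right; 32 < 38 → go left; 32 > 25 → go right; 32 > 26 → go right; 32 < 33 → go left. Place as left child of 33.
Insert 34: 34 < 49 → go left; 34 > 24 → go right; 34 < 38 → go left; 34 > 25 → go right; 34 > 26 → go right; 34 > 33 → go right; 34 < 35 → go left. Place as left child of 35.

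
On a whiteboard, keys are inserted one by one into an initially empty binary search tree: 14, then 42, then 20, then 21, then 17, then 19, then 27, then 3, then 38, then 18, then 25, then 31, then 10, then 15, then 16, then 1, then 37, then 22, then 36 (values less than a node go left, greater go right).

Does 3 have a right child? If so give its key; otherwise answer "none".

Resulting structure (node: left, right):
  14: L=3, R=42
  42: L=20, R=–
  20: L=17, R=21
  21: L=–, R=27
  17: L=15, R=19
  19: L=18, R=–
  27: L=25, R=38
  3: L=1, R=10
  38: L=31, R=–
  18: L=–, R=–
  25: L=22, R=–
  31: L=–, R=37
  10: L=–, R=–
  15: L=–, R=16
  16: L=–, R=–
  1: L=–, R=–
  37: L=36, R=–
  22: L=–, R=–
  36: L=–, R=–

10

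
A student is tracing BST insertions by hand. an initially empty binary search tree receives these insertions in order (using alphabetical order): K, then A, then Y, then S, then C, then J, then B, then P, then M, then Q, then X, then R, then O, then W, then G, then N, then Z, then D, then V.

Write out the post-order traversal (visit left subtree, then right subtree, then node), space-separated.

B D G J C A N O M R Q P V W X S Z Y K

Insert K: tree is empty, so K becomes the root.
Insert A: A < K → go left. Place as left child of K.
Insert Y: Y > K → go right. Place as right child of K.
Insert S: S > K → go right; S < Y → go left. Place as left child of Y.
Insert C: C < K → go left; C > A → go right. Place as right child of A.
Insert J: J < K → go left; J > A → go right; J > C → go right. Place as right child of C.
Insert B: B < K → go left; B > A → go right; B < C → go left. Place as left child of C.
Insert P: P > K → go right; P < Y → go left; P < S → go left. Place as left child of S.
Insert M: M > K → go right; M < Y → go left; M < S → go left; M < P → go left. Place as left child of P.
Insert Q: Q > K → go right; Q < Y → go left; Q < S → go left; Q > P → go right. Place as right child of P.
Insert X: X > K → go right; X < Y → go left; X > S → go right. Place as right child of S.
Insert R: R > K → go right; R < Y → go left; R < S → go left; R > P → go right; R > Q → go right. Place as right child of Q.
Insert O: O > K → go right; O < Y → go left; O < S → go left; O < P → go left; O > M → go right. Place as right child of M.
Insert W: W > K → go right; W < Y → go left; W > S → go right; W < X → go left. Place as left child of X.
Insert G: G < K → go left; G > A → go right; G > C → go right; G < J → go left. Place as left child of J.
Insert N: N > K → go right; N < Y → go left; N < S → go left; N < P → go left; N > M → go right; N < O → go left. Place as left child of O.
Insert Z: Z > K → go right; Z > Y → go right. Place as right child of Y.
Insert D: D < K → go left; D > A → go right; D > C → go right; D < J → go left; D < G → go left. Place as left child of G.
Insert V: V > K → go right; V < Y → go left; V > S → go right; V < X → go left; V < W → go left. Place as left child of W.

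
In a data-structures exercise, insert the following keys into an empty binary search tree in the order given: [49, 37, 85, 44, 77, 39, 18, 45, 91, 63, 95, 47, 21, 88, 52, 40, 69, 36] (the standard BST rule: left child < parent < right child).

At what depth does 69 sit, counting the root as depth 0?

49: root
37: left child of 49 (depth 1)
85: right child of 49 (depth 1)
44: right child of 37 (depth 2)
77: left child of 85 (depth 2)
39: left child of 44 (depth 3)
18: left child of 37 (depth 2)
45: right child of 44 (depth 3)
91: right child of 85 (depth 2)
63: left child of 77 (depth 3)
95: right child of 91 (depth 3)
47: right child of 45 (depth 4)
21: right child of 18 (depth 3)
88: left child of 91 (depth 3)
52: left child of 63 (depth 4)
40: right child of 39 (depth 4)
69: right child of 63 (depth 4)
36: right child of 21 (depth 4)

Path to 69: 49 → 85 → 77 → 63 → 69, which is 4 edges.

4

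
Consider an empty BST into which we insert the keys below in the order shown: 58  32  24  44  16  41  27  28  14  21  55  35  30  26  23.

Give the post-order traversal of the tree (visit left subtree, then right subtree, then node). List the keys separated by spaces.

14 23 21 16 26 30 28 27 24 35 41 55 44 32 58

58: root
32: left child of 58 (depth 1)
24: left child of 32 (depth 2)
44: right child of 32 (depth 2)
16: left child of 24 (depth 3)
41: left child of 44 (depth 3)
27: right child of 24 (depth 3)
28: right child of 27 (depth 4)
14: left child of 16 (depth 4)
21: right child of 16 (depth 4)
55: right child of 44 (depth 3)
35: left child of 41 (depth 4)
30: right child of 28 (depth 5)
26: left child of 27 (depth 4)
23: right child of 21 (depth 5)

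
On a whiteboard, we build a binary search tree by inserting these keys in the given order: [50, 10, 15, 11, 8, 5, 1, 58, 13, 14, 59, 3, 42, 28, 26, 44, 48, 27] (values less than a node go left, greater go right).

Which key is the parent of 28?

Insert 50: tree is empty, so 50 becomes the root.
Insert 10: 10 < 50 → go left. Place as left child of 50.
Insert 15: 15 < 50 → go left; 15 > 10 → go right. Place as right child of 10.
Insert 11: 11 < 50 → go left; 11 > 10 → go right; 11 < 15 → go left. Place as left child of 15.
Insert 8: 8 < 50 → go left; 8 < 10 → go left. Place as left child of 10.
Insert 5: 5 < 50 → go left; 5 < 10 → go left; 5 < 8 → go left. Place as left child of 8.
Insert 1: 1 < 50 → go left; 1 < 10 → go left; 1 < 8 → go left; 1 < 5 → go left. Place as left child of 5.
Insert 58: 58 > 50 → go right. Place as right child of 50.
Insert 13: 13 < 50 → go left; 13 > 10 → go right; 13 < 15 → go left; 13 > 11 → go right. Place as right child of 11.
Insert 14: 14 < 50 → go left; 14 > 10 → go right; 14 < 15 → go left; 14 > 11 → go right; 14 > 13 → go right. Place as right child of 13.
Insert 59: 59 > 50 → go right; 59 > 58 → go right. Place as right child of 58.
Insert 3: 3 < 50 → go left; 3 < 10 → go left; 3 < 8 → go left; 3 < 5 → go left; 3 > 1 → go right. Place as right child of 1.
Insert 42: 42 < 50 → go left; 42 > 10 → go right; 42 > 15 → go right. Place as right child of 15.
Insert 28: 28 < 50 → go left; 28 > 10 → go right; 28 > 15 → go right; 28 < 42 → go left. Place as left child of 42.
Insert 26: 26 < 50 → go left; 26 > 10 → go right; 26 > 15 → go right; 26 < 42 → go left; 26 < 28 → go left. Place as left child of 28.
Insert 44: 44 < 50 → go left; 44 > 10 → go right; 44 > 15 → go right; 44 > 42 → go right. Place as right child of 42.
Insert 48: 48 < 50 → go left; 48 > 10 → go right; 48 > 15 → go right; 48 > 42 → go right; 48 > 44 → go right. Place as right child of 44.
Insert 27: 27 < 50 → go left; 27 > 10 → go right; 27 > 15 → go right; 27 < 42 → go left; 27 < 28 → go left; 27 > 26 → go right. Place as right child of 26.

42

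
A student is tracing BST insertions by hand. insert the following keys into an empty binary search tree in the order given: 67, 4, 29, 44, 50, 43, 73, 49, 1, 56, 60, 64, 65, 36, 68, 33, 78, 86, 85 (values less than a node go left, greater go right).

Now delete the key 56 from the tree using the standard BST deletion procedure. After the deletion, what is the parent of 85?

86

67: root
4: left child of 67 (depth 1)
29: right child of 4 (depth 2)
44: right child of 29 (depth 3)
50: right child of 44 (depth 4)
43: left child of 44 (depth 4)
73: right child of 67 (depth 1)
49: left child of 50 (depth 5)
1: left child of 4 (depth 2)
56: right child of 50 (depth 5)
60: right child of 56 (depth 6)
64: right child of 60 (depth 7)
65: right child of 64 (depth 8)
36: left child of 43 (depth 5)
68: left child of 73 (depth 2)
33: left child of 36 (depth 6)
78: right child of 73 (depth 2)
86: right child of 78 (depth 3)
85: left child of 86 (depth 4)

Delete 56 (at most one child — splice it out).
After deletion, 85's parent is 86.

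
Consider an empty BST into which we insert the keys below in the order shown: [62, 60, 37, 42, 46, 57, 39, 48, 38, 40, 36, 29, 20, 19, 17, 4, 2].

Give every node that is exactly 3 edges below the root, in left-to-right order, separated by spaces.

62: root
60: left child of 62 (depth 1)
37: left child of 60 (depth 2)
42: right child of 37 (depth 3)
46: right child of 42 (depth 4)
57: right child of 46 (depth 5)
39: left child of 42 (depth 4)
48: left child of 57 (depth 6)
38: left child of 39 (depth 5)
40: right child of 39 (depth 5)
36: left child of 37 (depth 3)
29: left child of 36 (depth 4)
20: left child of 29 (depth 5)
19: left child of 20 (depth 6)
17: left child of 19 (depth 7)
4: left child of 17 (depth 8)
2: left child of 4 (depth 9)

36 42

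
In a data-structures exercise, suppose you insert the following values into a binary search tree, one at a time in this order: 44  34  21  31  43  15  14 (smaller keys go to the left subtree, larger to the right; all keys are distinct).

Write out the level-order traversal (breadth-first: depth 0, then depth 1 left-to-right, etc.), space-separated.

44: root
34: left child of 44 (depth 1)
21: left child of 34 (depth 2)
31: right child of 21 (depth 3)
43: right child of 34 (depth 2)
15: left child of 21 (depth 3)
14: left child of 15 (depth 4)

44 34 21 43 15 31 14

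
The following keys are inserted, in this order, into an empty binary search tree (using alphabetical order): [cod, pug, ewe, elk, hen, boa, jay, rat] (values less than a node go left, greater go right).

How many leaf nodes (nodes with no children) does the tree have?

4

Resulting structure (node: left, right):
  cod: L=boa, R=pug
  pug: L=ewe, R=rat
  ewe: L=elk, R=hen
  elk: L=–, R=–
  hen: L=–, R=jay
  boa: L=–, R=–
  jay: L=–, R=–
  rat: L=–, R=–

Leaves: boa, elk, jay, rat — 4 in total.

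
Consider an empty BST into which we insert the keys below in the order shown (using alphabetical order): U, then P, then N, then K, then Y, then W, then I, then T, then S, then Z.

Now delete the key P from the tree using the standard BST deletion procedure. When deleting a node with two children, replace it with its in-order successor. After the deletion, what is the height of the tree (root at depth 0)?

4

Insert U: tree is empty, so U becomes the root.
Insert P: P < U → go left. Place as left child of U.
Insert N: N < U → go left; N < P → go left. Place as left child of P.
Insert K: K < U → go left; K < P → go left; K < N → go left. Place as left child of N.
Insert Y: Y > U → go right. Place as right child of U.
Insert W: W > U → go right; W < Y → go left. Place as left child of Y.
Insert I: I < U → go left; I < P → go left; I < N → go left; I < K → go left. Place as left child of K.
Insert T: T < U → go left; T > P → go right. Place as right child of P.
Insert S: S < U → go left; S > P → go right; S < T → go left. Place as left child of T.
Insert Z: Z > U → go right; Z > Y → go right. Place as right child of Y.

Delete P (two children — replace with in-order successor).
After deletion, deepest node is I at depth 4.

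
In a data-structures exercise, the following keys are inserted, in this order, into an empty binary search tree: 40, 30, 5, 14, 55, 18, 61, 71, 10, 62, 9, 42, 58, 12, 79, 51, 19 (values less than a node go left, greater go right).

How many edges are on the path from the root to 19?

5

Insert 40: tree is empty, so 40 becomes the root.
Insert 30: 30 < 40 → go left. Place as left child of 40.
Insert 5: 5 < 40 → go left; 5 < 30 → go left. Place as left child of 30.
Insert 14: 14 < 40 → go left; 14 < 30 → go left; 14 > 5 → go right. Place as right child of 5.
Insert 55: 55 > 40 → go right. Place as right child of 40.
Insert 18: 18 < 40 → go left; 18 < 30 → go left; 18 > 5 → go right; 18 > 14 → go right. Place as right child of 14.
Insert 61: 61 > 40 → go right; 61 > 55 → go right. Place as right child of 55.
Insert 71: 71 > 40 → go right; 71 > 55 → go right; 71 > 61 → go right. Place as right child of 61.
Insert 10: 10 < 40 → go left; 10 < 30 → go left; 10 > 5 → go right; 10 < 14 → go left. Place as left child of 14.
Insert 62: 62 > 40 → go right; 62 > 55 → go right; 62 > 61 → go right; 62 < 71 → go left. Place as left child of 71.
Insert 9: 9 < 40 → go left; 9 < 30 → go left; 9 > 5 → go right; 9 < 14 → go left; 9 < 10 → go left. Place as left child of 10.
Insert 42: 42 > 40 → go right; 42 < 55 → go left. Place as left child of 55.
Insert 58: 58 > 40 → go right; 58 > 55 → go right; 58 < 61 → go left. Place as left child of 61.
Insert 12: 12 < 40 → go left; 12 < 30 → go left; 12 > 5 → go right; 12 < 14 → go left; 12 > 10 → go right. Place as right child of 10.
Insert 79: 79 > 40 → go right; 79 > 55 → go right; 79 > 61 → go right; 79 > 71 → go right. Place as right child of 71.
Insert 51: 51 > 40 → go right; 51 < 55 → go left; 51 > 42 → go right. Place as right child of 42.
Insert 19: 19 < 40 → go left; 19 < 30 → go left; 19 > 5 → go right; 19 > 14 → go right; 19 > 18 → go right. Place as right child of 18.

Path to 19: 40 → 30 → 5 → 14 → 18 → 19, which is 5 edges.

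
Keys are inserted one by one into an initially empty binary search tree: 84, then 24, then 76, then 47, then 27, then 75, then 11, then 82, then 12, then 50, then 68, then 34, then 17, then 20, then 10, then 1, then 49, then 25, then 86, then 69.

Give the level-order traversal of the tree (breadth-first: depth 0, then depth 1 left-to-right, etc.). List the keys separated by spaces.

Resulting structure (node: left, right):
  84: L=24, R=86
  24: L=11, R=76
  76: L=47, R=82
  47: L=27, R=75
  27: L=25, R=34
  75: L=50, R=–
  11: L=10, R=12
  82: L=–, R=–
  12: L=–, R=17
  50: L=49, R=68
  68: L=–, R=69
  34: L=–, R=–
  17: L=–, R=20
  20: L=–, R=–
  10: L=1, R=–
  1: L=–, R=–
  49: L=–, R=–
  25: L=–, R=–
  86: L=–, R=–
  69: L=–, R=–

84 24 86 11 76 10 12 47 82 1 17 27 75 20 25 34 50 49 68 69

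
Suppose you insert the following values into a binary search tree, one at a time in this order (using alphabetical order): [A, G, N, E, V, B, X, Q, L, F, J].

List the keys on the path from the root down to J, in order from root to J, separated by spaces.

A G N L J

Insert A: tree is empty, so A becomes the root.
Insert G: G > A → go right. Place as right child of A.
Insert N: N > A → go right; N > G → go right. Place as right child of G.
Insert E: E > A → go right; E < G → go left. Place as left child of G.
Insert V: V > A → go right; V > G → go right; V > N → go right. Place as right child of N.
Insert B: B > A → go right; B < G → go left; B < E → go left. Place as left child of E.
Insert X: X > A → go right; X > G → go right; X > N → go right; X > V → go right. Place as right child of V.
Insert Q: Q > A → go right; Q > G → go right; Q > N → go right; Q < V → go left. Place as left child of V.
Insert L: L > A → go right; L > G → go right; L < N → go left. Place as left child of N.
Insert F: F > A → go right; F < G → go left; F > E → go right. Place as right child of E.
Insert J: J > A → go right; J > G → go right; J < N → go left; J < L → go left. Place as left child of L.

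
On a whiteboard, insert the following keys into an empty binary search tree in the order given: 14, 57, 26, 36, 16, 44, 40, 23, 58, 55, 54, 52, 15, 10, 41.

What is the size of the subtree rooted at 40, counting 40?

2

Insert 14: tree is empty, so 14 becomes the root.
Insert 57: 57 > 14 → go right. Place as right child of 14.
Insert 26: 26 > 14 → go right; 26 < 57 → go left. Place as left child of 57.
Insert 36: 36 > 14 → go right; 36 < 57 → go left; 36 > 26 → go right. Place as right child of 26.
Insert 16: 16 > 14 → go right; 16 < 57 → go left; 16 < 26 → go left. Place as left child of 26.
Insert 44: 44 > 14 → go right; 44 < 57 → go left; 44 > 26 → go right; 44 > 36 → go right. Place as right child of 36.
Insert 40: 40 > 14 → go right; 40 < 57 → go left; 40 > 26 → go right; 40 > 36 → go right; 40 < 44 → go left. Place as left child of 44.
Insert 23: 23 > 14 → go right; 23 < 57 → go left; 23 < 26 → go left; 23 > 16 → go right. Place as right child of 16.
Insert 58: 58 > 14 → go right; 58 > 57 → go right. Place as right child of 57.
Insert 55: 55 > 14 → go right; 55 < 57 → go left; 55 > 26 → go right; 55 > 36 → go right; 55 > 44 → go right. Place as right child of 44.
Insert 54: 54 > 14 → go right; 54 < 57 → go left; 54 > 26 → go right; 54 > 36 → go right; 54 > 44 → go right; 54 < 55 → go left. Place as left child of 55.
Insert 52: 52 > 14 → go right; 52 < 57 → go left; 52 > 26 → go right; 52 > 36 → go right; 52 > 44 → go right; 52 < 55 → go left; 52 < 54 → go left. Place as left child of 54.
Insert 15: 15 > 14 → go right; 15 < 57 → go left; 15 < 26 → go left; 15 < 16 → go left. Place as left child of 16.
Insert 10: 10 < 14 → go left. Place as left child of 14.
Insert 41: 41 > 14 → go right; 41 < 57 → go left; 41 > 26 → go right; 41 > 36 → go right; 41 < 44 → go left; 41 > 40 → go right. Place as right child of 40.

Subtree rooted at 40 contains: 40, 41 — 2 nodes.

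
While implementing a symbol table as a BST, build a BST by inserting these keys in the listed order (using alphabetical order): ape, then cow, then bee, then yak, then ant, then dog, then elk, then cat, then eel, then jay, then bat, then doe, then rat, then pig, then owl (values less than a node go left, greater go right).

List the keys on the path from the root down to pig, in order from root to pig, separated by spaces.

ape cow yak dog elk jay rat pig

Insert ape: tree is empty, so ape becomes the root.
Insert cow: cow > ape → go right. Place as right child of ape.
Insert bee: bee > ape → go right; bee < cow → go left. Place as left child of cow.
Insert yak: yak > ape → go right; yak > cow → go right. Place as right child of cow.
Insert ant: ant < ape → go left. Place as left child of ape.
Insert dog: dog > ape → go right; dog > cow → go right; dog < yak → go left. Place as left child of yak.
Insert elk: elk > ape → go right; elk > cow → go right; elk < yak → go left; elk > dog → go right. Place as right child of dog.
Insert cat: cat > ape → go right; cat < cow → go left; cat > bee → go right. Place as right child of bee.
Insert eel: eel > ape → go right; eel > cow → go right; eel < yak → go left; eel > dog → go right; eel < elk → go left. Place as left child of elk.
Insert jay: jay > ape → go right; jay > cow → go right; jay < yak → go left; jay > dog → go right; jay > elk → go right. Place as right child of elk.
Insert bat: bat > ape → go right; bat < cow → go left; bat < bee → go left. Place as left child of bee.
Insert doe: doe > ape → go right; doe > cow → go right; doe < yak → go left; doe < dog → go left. Place as left child of dog.
Insert rat: rat > ape → go right; rat > cow → go right; rat < yak → go left; rat > dog → go right; rat > elk → go right; rat > jay → go right. Place as right child of jay.
Insert pig: pig > ape → go right; pig > cow → go right; pig < yak → go left; pig > dog → go right; pig > elk → go right; pig > jay → go right; pig < rat → go left. Place as left child of rat.
Insert owl: owl > ape → go right; owl > cow → go right; owl < yak → go left; owl > dog → go right; owl > elk → go right; owl > jay → go right; owl < rat → go left; owl < pig → go left. Place as left child of pig.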